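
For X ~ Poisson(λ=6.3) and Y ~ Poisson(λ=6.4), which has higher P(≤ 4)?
X has higher probability (P(X ≤ 4) = 0.2469 > P(Y ≤ 4) = 0.2351)

Compute P(≤ 4) for each distribution:

X ~ Poisson(λ=6.3):
P(X ≤ 4) = 0.2469

Y ~ Poisson(λ=6.4):
P(Y ≤ 4) = 0.2351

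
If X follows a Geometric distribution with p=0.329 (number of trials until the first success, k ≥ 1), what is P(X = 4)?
0.099395

We have X ~ Geometric(p=0.329) (number of trials until the first success, k ≥ 1).

For a Geometric distribution, the PMF gives us the probability of each outcome.

Using the PMF formula:
P(X = 4) = 0.099395

Rounded to 4 decimal places: 0.0994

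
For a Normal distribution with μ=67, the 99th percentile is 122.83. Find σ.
σ = 23.9990

For X ~ Normal(μ, σ), the p-th percentile satisfies x = μ + z_p × σ,
where z_p = Φ⁻¹(p) is the standard normal quantile.

Step 1: z_{0.99} = Φ⁻¹(0.99) = 2.3263

Step 2: Solve for σ:
122.83 = 67 + 2.3263 × σ
σ = (122.83 - 67) / 2.3263
σ = 55.83 / 2.3263
σ = 23.9990

Verification: μ + z × σ = 67 + 2.3263 × 23.9990 = 122.83 ✓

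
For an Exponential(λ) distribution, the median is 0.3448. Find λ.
λ = 2.0103

For X ~ Exponential(λ), the CDF is F(x) = 1 - e^(-λx).
The median m satisfies F(m) = 0.5:
1 - e^(-λm) = 0.5
e^(-λm) = 0.5
λm = ln(2)
m = ln(2) / λ

Given m = 0.3448:
λ = ln(2) / 0.3448 = 0.693147 / 0.3448 = 2.0103

Verification: ln(2) / 2.0103 = 0.3448 ✓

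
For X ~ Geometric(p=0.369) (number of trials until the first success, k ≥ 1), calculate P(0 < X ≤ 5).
0.899966

We have X ~ Geometric(p=0.369) (number of trials until the first success, k ≥ 1).

To find P(0 < X ≤ 5), we use:
P(0 < X ≤ 5) = P(X ≤ 5) - P(X ≤ 0)
                 = F(5) - F(0)
                 = 0.899966 - 0.000000
                 = 0.899966

So there's approximately a 90.0% chance that X falls in this range.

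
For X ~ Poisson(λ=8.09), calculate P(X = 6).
0.119376

We have X ~ Poisson(λ=8.09).

For a Poisson distribution, the PMF gives us the probability of each outcome.

Using the PMF formula:
P(X = 6) = 0.119376

Rounded to 4 decimal places: 0.1194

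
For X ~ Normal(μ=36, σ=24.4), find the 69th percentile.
48.0987

We have X ~ Normal(μ=36, σ=24.4).

We want to find x such that P(X ≤ x) = 0.69.

This is the 69th percentile, which means 69% of values fall below this point.

Using the inverse CDF (quantile function):
x = F⁻¹(0.69) = 48.0987

Verification: P(X ≤ 48.0987) = 0.69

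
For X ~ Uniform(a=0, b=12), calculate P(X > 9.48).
0.210000

We have X ~ Uniform(a=0, b=12).

P(X > 9.48) = 1 - P(X ≤ 9.48)
                = 1 - F(9.48)
                = 1 - 0.790000
                = 0.210000

So there's approximately a 21.0% chance that X exceeds 9.48.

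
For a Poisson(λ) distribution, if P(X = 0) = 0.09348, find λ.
λ = 2.3700

For a Poisson(λ) distribution, the PMF at 0 is:
P(X = 0) = λ^0 e^(-λ) / 0! = e^(-λ)

Given P(X = 0) = 0.09348:
e^(-λ) = 0.09348
-λ = ln(0.09348)
λ = -ln(0.09348) = 2.3700

Verification: e^(-2.3700) = 0.09348 ✓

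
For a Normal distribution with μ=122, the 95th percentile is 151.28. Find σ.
σ = 17.8010

For X ~ Normal(μ, σ), the p-th percentile satisfies x = μ + z_p × σ,
where z_p = Φ⁻¹(p) is the standard normal quantile.

Step 1: z_{0.95} = Φ⁻¹(0.95) = 1.6449

Step 2: Solve for σ:
151.28 = 122 + 1.6449 × σ
σ = (151.28 - 122) / 1.6449
σ = 29.28 / 1.6449
σ = 17.8010

Verification: μ + z × σ = 122 + 1.6449 × 17.8010 = 151.28 ✓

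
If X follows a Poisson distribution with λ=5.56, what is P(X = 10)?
0.029944

We have X ~ Poisson(λ=5.56).

For a Poisson distribution, the PMF gives us the probability of each outcome.

Using the PMF formula:
P(X = 10) = 0.029944

Rounded to 4 decimal places: 0.0299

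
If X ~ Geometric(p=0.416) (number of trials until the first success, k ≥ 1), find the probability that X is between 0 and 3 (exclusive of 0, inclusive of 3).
0.800823

We have X ~ Geometric(p=0.416) (number of trials until the first success, k ≥ 1).

To find P(0 < X ≤ 3), we use:
P(0 < X ≤ 3) = P(X ≤ 3) - P(X ≤ 0)
                 = F(3) - F(0)
                 = 0.800823 - 0.000000
                 = 0.800823

So there's approximately a 80.1% chance that X falls in this range.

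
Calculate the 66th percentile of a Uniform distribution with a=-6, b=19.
10.5000

We have X ~ Uniform(a=-6, b=19).

We want to find x such that P(X ≤ x) = 0.66.

This is the 66th percentile, which means 66% of values fall below this point.

Using the inverse CDF (quantile function):
x = F⁻¹(0.66) = 10.5000

Verification: P(X ≤ 10.5000) = 0.66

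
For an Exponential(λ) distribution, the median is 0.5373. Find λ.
λ = 1.2901

For X ~ Exponential(λ), the CDF is F(x) = 1 - e^(-λx).
The median m satisfies F(m) = 0.5:
1 - e^(-λm) = 0.5
e^(-λm) = 0.5
λm = ln(2)
m = ln(2) / λ

Given m = 0.5373:
λ = ln(2) / 0.5373 = 0.693147 / 0.5373 = 1.2901

Verification: ln(2) / 1.2901 = 0.5373 ✓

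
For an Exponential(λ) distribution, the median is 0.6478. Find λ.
λ = 1.0700

For X ~ Exponential(λ), the CDF is F(x) = 1 - e^(-λx).
The median m satisfies F(m) = 0.5:
1 - e^(-λm) = 0.5
e^(-λm) = 0.5
λm = ln(2)
m = ln(2) / λ

Given m = 0.6478:
λ = ln(2) / 0.6478 = 0.693147 / 0.6478 = 1.0700

Verification: ln(2) / 1.0700 = 0.6478 ✓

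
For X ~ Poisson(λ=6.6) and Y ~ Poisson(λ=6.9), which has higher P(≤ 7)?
X has higher probability (P(X ≤ 7) = 0.6581 > P(Y ≤ 7) = 0.6136)

Compute P(≤ 7) for each distribution:

X ~ Poisson(λ=6.6):
P(X ≤ 7) = 0.6581

Y ~ Poisson(λ=6.9):
P(Y ≤ 7) = 0.6136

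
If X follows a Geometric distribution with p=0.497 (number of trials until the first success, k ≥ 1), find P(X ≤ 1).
0.497000

We have X ~ Geometric(p=0.497) (number of trials until the first success, k ≥ 1).

The CDF gives us P(X ≤ k).

Using the CDF:
P(X ≤ 1) = 0.497000

This means there's approximately a 49.7% chance that X is at most 1.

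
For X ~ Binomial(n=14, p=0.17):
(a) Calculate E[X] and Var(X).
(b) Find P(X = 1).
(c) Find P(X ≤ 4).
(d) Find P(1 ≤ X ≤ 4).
(a) E[X] = 2.3800, Var(X) = 1.9754
(b) P(X = 1) = 0.211151
(c) P(X ≤ 4) = 0.925925
(d) P(1 ≤ X ≤ 4) = 0.852289

We have X ~ Binomial(n=14, p=0.17).

(a) Moments:
E[X] = 2.3800
Var(X) = 1.9754
σ = √Var(X) = 1.4055

(b) Point probability using PMF:
P(X = 1) = 0.211151

(c) Cumulative probability using CDF:
P(X ≤ 4) = F(4) = 0.925925

(d) Range probability:
P(1 ≤ X ≤ 4) = P(X ≤ 4) - P(X ≤ 0)
                   = F(4) - F(0)
                   = 0.925925 - 0.073637
                   = 0.852289

This means approximately 85.2% of outcomes fall in the interval [1, 4].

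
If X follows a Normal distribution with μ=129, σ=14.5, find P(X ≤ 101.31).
0.028089

We have X ~ Normal(μ=129, σ=14.5).

The CDF gives us P(X ≤ k).

Using the CDF:
P(X ≤ 101.31) = 0.028089

This means there's approximately a 2.8% chance that X is at most 101.31.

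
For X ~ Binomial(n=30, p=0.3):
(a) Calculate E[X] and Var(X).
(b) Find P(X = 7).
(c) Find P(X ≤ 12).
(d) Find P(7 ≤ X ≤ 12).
(a) E[X] = 9.0000, Var(X) = 6.3000
(b) P(X = 7) = 0.121854
(c) P(X ≤ 12) = 0.915530
(d) P(7 ≤ X ≤ 12) = 0.756007

We have X ~ Binomial(n=30, p=0.3).

(a) Moments:
E[X] = 9.0000
Var(X) = 6.3000
σ = √Var(X) = 2.5100

(b) Point probability using PMF:
P(X = 7) = 0.121854

(c) Cumulative probability using CDF:
P(X ≤ 12) = F(12) = 0.915530

(d) Range probability:
P(7 ≤ X ≤ 12) = P(X ≤ 12) - P(X ≤ 6)
                   = F(12) - F(6)
                   = 0.915530 - 0.159523
                   = 0.756007

This means approximately 75.6% of outcomes fall in the interval [7, 12].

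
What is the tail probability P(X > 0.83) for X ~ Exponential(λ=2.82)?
0.096270

We have X ~ Exponential(λ=2.82).

P(X > 0.83) = 1 - P(X ≤ 0.83)
                = 1 - F(0.83)
                = 1 - 0.903730
                = 0.096270

So there's approximately a 9.6% chance that X exceeds 0.83.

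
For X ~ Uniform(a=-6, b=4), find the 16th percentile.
-4.4000

We have X ~ Uniform(a=-6, b=4).

We want to find x such that P(X ≤ x) = 0.16.

This is the 16th percentile, which means 16% of values fall below this point.

Using the inverse CDF (quantile function):
x = F⁻¹(0.16) = -4.4000

Verification: P(X ≤ -4.4000) = 0.16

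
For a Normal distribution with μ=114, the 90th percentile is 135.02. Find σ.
σ = 16.4020

For X ~ Normal(μ, σ), the p-th percentile satisfies x = μ + z_p × σ,
where z_p = Φ⁻¹(p) is the standard normal quantile.

Step 1: z_{0.9} = Φ⁻¹(0.9) = 1.2816

Step 2: Solve for σ:
135.02 = 114 + 1.2816 × σ
σ = (135.02 - 114) / 1.2816
σ = 21.02 / 1.2816
σ = 16.4020

Verification: μ + z × σ = 114 + 1.2816 × 16.4020 = 135.02 ✓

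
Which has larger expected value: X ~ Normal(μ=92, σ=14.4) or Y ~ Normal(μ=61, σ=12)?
X has larger mean (92.0000 > 61.0000)

Compute the expected value for each distribution:

X ~ Normal(μ=92, σ=14.4):
E[X] = 92.0000

Y ~ Normal(μ=61, σ=12):
E[Y] = 61.0000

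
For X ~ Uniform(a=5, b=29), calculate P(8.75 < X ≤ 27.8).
0.793750

We have X ~ Uniform(a=5, b=29).

To find P(8.75 < X ≤ 27.8), we use:
P(8.75 < X ≤ 27.8) = P(X ≤ 27.8) - P(X ≤ 8.75)
                 = F(27.8) - F(8.75)
                 = 0.950000 - 0.156250
                 = 0.793750

So there's approximately a 79.4% chance that X falls in this range.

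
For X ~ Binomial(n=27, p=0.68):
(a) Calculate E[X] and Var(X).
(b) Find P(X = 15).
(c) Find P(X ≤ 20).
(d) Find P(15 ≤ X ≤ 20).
(a) E[X] = 18.3600, Var(X) = 5.8752
(b) P(X = 15) = 0.061600
(c) P(X ≤ 20) = 0.809683
(d) P(15 ≤ X ≤ 20) = 0.750891

We have X ~ Binomial(n=27, p=0.68).

(a) Moments:
E[X] = 18.3600
Var(X) = 5.8752
σ = √Var(X) = 2.4239

(b) Point probability using PMF:
P(X = 15) = 0.061600

(c) Cumulative probability using CDF:
P(X ≤ 20) = F(20) = 0.809683

(d) Range probability:
P(15 ≤ X ≤ 20) = P(X ≤ 20) - P(X ≤ 14)
                   = F(20) - F(14)
                   = 0.809683 - 0.058793
                   = 0.750891

This means approximately 75.1% of outcomes fall in the interval [15, 20].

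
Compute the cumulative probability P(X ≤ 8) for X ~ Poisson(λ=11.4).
0.198393

We have X ~ Poisson(λ=11.4).

The CDF gives us P(X ≤ k).

Using the CDF:
P(X ≤ 8) = 0.198393

This means there's approximately a 19.8% chance that X is at most 8.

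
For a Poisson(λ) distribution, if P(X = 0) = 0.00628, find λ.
λ = 5.0704

For a Poisson(λ) distribution, the PMF at 0 is:
P(X = 0) = λ^0 e^(-λ) / 0! = e^(-λ)

Given P(X = 0) = 0.00628:
e^(-λ) = 0.00628
-λ = ln(0.00628)
λ = -ln(0.00628) = 5.0704

Verification: e^(-5.0704) = 0.00628 ✓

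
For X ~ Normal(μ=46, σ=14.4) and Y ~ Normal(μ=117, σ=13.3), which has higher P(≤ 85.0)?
X has higher probability (P(X ≤ 85.0) = 0.9966 > P(Y ≤ 85.0) = 0.0081)

Compute P(≤ 85.0) for each distribution:

X ~ Normal(μ=46, σ=14.4):
P(X ≤ 85.0) = 0.9966

Y ~ Normal(μ=117, σ=13.3):
P(Y ≤ 85.0) = 0.0081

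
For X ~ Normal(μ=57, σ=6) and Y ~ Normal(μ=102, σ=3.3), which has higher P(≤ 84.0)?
X has higher probability (P(X ≤ 84.0) = 1.0000 > P(Y ≤ 84.0) = 0.0000)

Compute P(≤ 84.0) for each distribution:

X ~ Normal(μ=57, σ=6):
P(X ≤ 84.0) = 1.0000

Y ~ Normal(μ=102, σ=3.3):
P(Y ≤ 84.0) = 0.0000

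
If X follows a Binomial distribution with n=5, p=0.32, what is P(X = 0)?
0.145393

We have X ~ Binomial(n=5, p=0.32).

For a Binomial distribution, the PMF gives us the probability of each outcome.

Using the PMF formula:
P(X = 0) = 0.145393

Rounded to 4 decimal places: 0.1454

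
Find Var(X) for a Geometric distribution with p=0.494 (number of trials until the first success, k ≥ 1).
2.0735

We have X ~ Geometric(p=0.494) (number of trials until the first success, k ≥ 1).

For a Geometric distribution with p=0.494 (number of trials until the first success, k ≥ 1):
Var(X) = 2.0735

The variance measures the spread of the distribution around the mean.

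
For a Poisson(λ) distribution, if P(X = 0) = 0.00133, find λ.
λ = 6.6226

For a Poisson(λ) distribution, the PMF at 0 is:
P(X = 0) = λ^0 e^(-λ) / 0! = e^(-λ)

Given P(X = 0) = 0.00133:
e^(-λ) = 0.00133
-λ = ln(0.00133)
λ = -ln(0.00133) = 6.6226

Verification: e^(-6.6226) = 0.00133 ✓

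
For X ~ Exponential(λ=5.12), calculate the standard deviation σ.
0.1953

We have X ~ Exponential(λ=5.12).

For an Exponential distribution with λ=5.12:
σ = √Var(X) = 0.1953

The standard deviation is the square root of the variance.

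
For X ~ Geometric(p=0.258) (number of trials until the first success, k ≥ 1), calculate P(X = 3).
0.142046

We have X ~ Geometric(p=0.258) (number of trials until the first success, k ≥ 1).

For a Geometric distribution, the PMF gives us the probability of each outcome.

Using the PMF formula:
P(X = 3) = 0.142046

Rounded to 4 decimal places: 0.1420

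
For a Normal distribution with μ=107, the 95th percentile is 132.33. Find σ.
σ = 15.3995

For X ~ Normal(μ, σ), the p-th percentile satisfies x = μ + z_p × σ,
where z_p = Φ⁻¹(p) is the standard normal quantile.

Step 1: z_{0.95} = Φ⁻¹(0.95) = 1.6449

Step 2: Solve for σ:
132.33 = 107 + 1.6449 × σ
σ = (132.33 - 107) / 1.6449
σ = 25.33 / 1.6449
σ = 15.3995

Verification: μ + z × σ = 107 + 1.6449 × 15.3995 = 132.33 ✓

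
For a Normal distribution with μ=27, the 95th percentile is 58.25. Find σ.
σ = 18.9987

For X ~ Normal(μ, σ), the p-th percentile satisfies x = μ + z_p × σ,
where z_p = Φ⁻¹(p) is the standard normal quantile.

Step 1: z_{0.95} = Φ⁻¹(0.95) = 1.6449

Step 2: Solve for σ:
58.25 = 27 + 1.6449 × σ
σ = (58.25 - 27) / 1.6449
σ = 31.25 / 1.6449
σ = 18.9987

Verification: μ + z × σ = 27 + 1.6449 × 18.9987 = 58.25 ✓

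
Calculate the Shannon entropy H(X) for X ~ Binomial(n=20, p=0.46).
2.2201 nats

We have X ~ Binomial(n=20, p=0.46).

The Shannon entropy measures the uncertainty or information content of the distribution.

For a Binomial distribution with n=20, p=0.46:
H(X) = 2.2201 nats

(In bits, this would be 3.2029 bits.)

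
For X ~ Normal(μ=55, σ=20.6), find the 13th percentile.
31.7963

We have X ~ Normal(μ=55, σ=20.6).

We want to find x such that P(X ≤ x) = 0.13.

This is the 13th percentile, which means 13% of values fall below this point.

Using the inverse CDF (quantile function):
x = F⁻¹(0.13) = 31.7963

Verification: P(X ≤ 31.7963) = 0.13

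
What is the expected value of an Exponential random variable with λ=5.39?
0.1855

We have X ~ Exponential(λ=5.39).

For an Exponential distribution with λ=5.39:
E[X] = 0.1855

This is the expected (average) value of X.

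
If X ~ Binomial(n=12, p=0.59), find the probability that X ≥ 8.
0.410055

We have X ~ Binomial(n=12, p=0.59).

For discrete distributions, P(X ≥ 8) = 1 - P(X ≤ 7).

P(X ≤ 7) = 0.589945
P(X ≥ 8) = 1 - 0.589945 = 0.410055

So there's approximately a 41.0% chance that X is at least 8.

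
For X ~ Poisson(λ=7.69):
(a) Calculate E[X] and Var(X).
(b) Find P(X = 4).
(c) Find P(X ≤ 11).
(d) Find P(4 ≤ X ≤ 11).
(a) E[X] = 7.6900, Var(X) = 7.6900
(b) P(X = 4) = 0.066645
(c) P(X ≤ 11) = 0.909146
(d) P(4 ≤ X ≤ 11) = 0.856981

We have X ~ Poisson(λ=7.69).

(a) Moments:
E[X] = 7.6900
Var(X) = 7.6900
σ = √Var(X) = 2.7731

(b) Point probability using PMF:
P(X = 4) = 0.066645

(c) Cumulative probability using CDF:
P(X ≤ 11) = F(11) = 0.909146

(d) Range probability:
P(4 ≤ X ≤ 11) = P(X ≤ 11) - P(X ≤ 3)
                   = F(11) - F(3)
                   = 0.909146 - 0.052164
                   = 0.856981

This means approximately 85.7% of outcomes fall in the interval [4, 11].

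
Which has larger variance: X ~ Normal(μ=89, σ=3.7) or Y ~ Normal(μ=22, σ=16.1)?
Y has larger variance (259.2100 > 13.6900)

Compute the variance for each distribution:

X ~ Normal(μ=89, σ=3.7):
Var(X) = 13.6900

Y ~ Normal(μ=22, σ=16.1):
Var(Y) = 259.2100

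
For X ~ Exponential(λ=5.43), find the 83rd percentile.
0.3263

We have X ~ Exponential(λ=5.43).

We want to find x such that P(X ≤ x) = 0.83.

This is the 83rd percentile, which means 83% of values fall below this point.

Using the inverse CDF (quantile function):
x = F⁻¹(0.83) = 0.3263

Verification: P(X ≤ 0.3263) = 0.83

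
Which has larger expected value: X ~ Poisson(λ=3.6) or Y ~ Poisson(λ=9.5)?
Y has larger mean (9.5000 > 3.6000)

Compute the expected value for each distribution:

X ~ Poisson(λ=3.6):
E[X] = 3.6000

Y ~ Poisson(λ=9.5):
E[Y] = 9.5000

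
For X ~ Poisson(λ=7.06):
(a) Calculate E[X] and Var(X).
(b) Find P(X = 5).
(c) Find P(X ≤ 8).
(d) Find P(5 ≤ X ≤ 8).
(a) E[X] = 7.0600, Var(X) = 7.0600
(b) P(X = 5) = 0.125523
(c) P(X ≤ 8) = 0.721236
(d) P(5 ≤ X ≤ 8) = 0.553648

We have X ~ Poisson(λ=7.06).

(a) Moments:
E[X] = 7.0600
Var(X) = 7.0600
σ = √Var(X) = 2.6571

(b) Point probability using PMF:
P(X = 5) = 0.125523

(c) Cumulative probability using CDF:
P(X ≤ 8) = F(8) = 0.721236

(d) Range probability:
P(5 ≤ X ≤ 8) = P(X ≤ 8) - P(X ≤ 4)
                   = F(8) - F(4)
                   = 0.721236 - 0.167588
                   = 0.553648

This means approximately 55.4% of outcomes fall in the interval [5, 8].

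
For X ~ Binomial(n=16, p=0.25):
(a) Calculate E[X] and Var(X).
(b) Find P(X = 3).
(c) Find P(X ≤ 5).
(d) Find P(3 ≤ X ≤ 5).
(a) E[X] = 4.0000, Var(X) = 3.0000
(b) P(X = 3) = 0.207876
(c) P(X ≤ 5) = 0.810345
(d) P(3 ≤ X ≤ 5) = 0.613234

We have X ~ Binomial(n=16, p=0.25).

(a) Moments:
E[X] = 4.0000
Var(X) = 3.0000
σ = √Var(X) = 1.7321

(b) Point probability using PMF:
P(X = 3) = 0.207876

(c) Cumulative probability using CDF:
P(X ≤ 5) = F(5) = 0.810345

(d) Range probability:
P(3 ≤ X ≤ 5) = P(X ≤ 5) - P(X ≤ 2)
                   = F(5) - F(2)
                   = 0.810345 - 0.197111
                   = 0.613234

This means approximately 61.3% of outcomes fall in the interval [3, 5].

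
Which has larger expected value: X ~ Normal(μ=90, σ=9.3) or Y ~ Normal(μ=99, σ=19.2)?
Y has larger mean (99.0000 > 90.0000)

Compute the expected value for each distribution:

X ~ Normal(μ=90, σ=9.3):
E[X] = 90.0000

Y ~ Normal(μ=99, σ=19.2):
E[Y] = 99.0000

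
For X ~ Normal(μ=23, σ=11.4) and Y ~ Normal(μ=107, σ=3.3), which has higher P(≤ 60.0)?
X has higher probability (P(X ≤ 60.0) = 0.9994 > P(Y ≤ 60.0) = 0.0000)

Compute P(≤ 60.0) for each distribution:

X ~ Normal(μ=23, σ=11.4):
P(X ≤ 60.0) = 0.9994

Y ~ Normal(μ=107, σ=3.3):
P(Y ≤ 60.0) = 0.0000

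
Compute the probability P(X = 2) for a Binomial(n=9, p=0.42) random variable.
0.140216

We have X ~ Binomial(n=9, p=0.42).

For a Binomial distribution, the PMF gives us the probability of each outcome.

Using the PMF formula:
P(X = 2) = 0.140216

Rounded to 4 decimal places: 0.1402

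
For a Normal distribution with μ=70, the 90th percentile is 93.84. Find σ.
σ = 18.6025

For X ~ Normal(μ, σ), the p-th percentile satisfies x = μ + z_p × σ,
where z_p = Φ⁻¹(p) is the standard normal quantile.

Step 1: z_{0.9} = Φ⁻¹(0.9) = 1.2816

Step 2: Solve for σ:
93.84 = 70 + 1.2816 × σ
σ = (93.84 - 70) / 1.2816
σ = 23.84 / 1.2816
σ = 18.6025

Verification: μ + z × σ = 70 + 1.2816 × 18.6025 = 93.84 ✓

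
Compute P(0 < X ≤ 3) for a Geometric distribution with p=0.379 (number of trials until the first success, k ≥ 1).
0.760517

We have X ~ Geometric(p=0.379) (number of trials until the first success, k ≥ 1).

To find P(0 < X ≤ 3), we use:
P(0 < X ≤ 3) = P(X ≤ 3) - P(X ≤ 0)
                 = F(3) - F(0)
                 = 0.760517 - 0.000000
                 = 0.760517

So there's approximately a 76.1% chance that X falls in this range.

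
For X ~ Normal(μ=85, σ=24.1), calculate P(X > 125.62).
0.045948

We have X ~ Normal(μ=85, σ=24.1).

P(X > 125.62) = 1 - P(X ≤ 125.62)
                = 1 - F(125.62)
                = 1 - 0.954052
                = 0.045948

So there's approximately a 4.6% chance that X exceeds 125.62.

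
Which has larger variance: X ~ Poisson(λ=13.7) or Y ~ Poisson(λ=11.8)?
X has larger variance (13.7000 > 11.8000)

Compute the variance for each distribution:

X ~ Poisson(λ=13.7):
Var(X) = 13.7000

Y ~ Poisson(λ=11.8):
Var(Y) = 11.8000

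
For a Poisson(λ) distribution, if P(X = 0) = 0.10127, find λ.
λ = 2.2900

For a Poisson(λ) distribution, the PMF at 0 is:
P(X = 0) = λ^0 e^(-λ) / 0! = e^(-λ)

Given P(X = 0) = 0.10127:
e^(-λ) = 0.10127
-λ = ln(0.10127)
λ = -ln(0.10127) = 2.2900

Verification: e^(-2.2900) = 0.10127 ✓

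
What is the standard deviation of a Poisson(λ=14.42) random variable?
3.7974

We have X ~ Poisson(λ=14.42).

For a Poisson distribution with λ=14.42:
σ = √Var(X) = 3.7974

The standard deviation is the square root of the variance.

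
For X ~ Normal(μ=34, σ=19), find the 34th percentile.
26.1632

We have X ~ Normal(μ=34, σ=19).

We want to find x such that P(X ≤ x) = 0.34.

This is the 34th percentile, which means 34% of values fall below this point.

Using the inverse CDF (quantile function):
x = F⁻¹(0.34) = 26.1632

Verification: P(X ≤ 26.1632) = 0.34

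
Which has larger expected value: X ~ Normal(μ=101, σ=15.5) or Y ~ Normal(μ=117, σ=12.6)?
Y has larger mean (117.0000 > 101.0000)

Compute the expected value for each distribution:

X ~ Normal(μ=101, σ=15.5):
E[X] = 101.0000

Y ~ Normal(μ=117, σ=12.6):
E[Y] = 117.0000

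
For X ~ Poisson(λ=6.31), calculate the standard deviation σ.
2.5120

We have X ~ Poisson(λ=6.31).

For a Poisson distribution with λ=6.31:
σ = √Var(X) = 2.5120

The standard deviation is the square root of the variance.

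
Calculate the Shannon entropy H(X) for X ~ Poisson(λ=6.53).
2.3431 nats

We have X ~ Poisson(λ=6.53).

The Shannon entropy measures the uncertainty or information content of the distribution.

For a Poisson distribution with λ=6.53:
H(X) = 2.3431 nats

(In bits, this would be 3.3803 bits.)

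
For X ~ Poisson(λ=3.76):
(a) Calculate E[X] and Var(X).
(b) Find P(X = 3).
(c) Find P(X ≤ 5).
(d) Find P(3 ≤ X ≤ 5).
(a) E[X] = 3.7600, Var(X) = 3.7600
(b) P(X = 3) = 0.206284
(c) P(X ≤ 5) = 0.821427
(d) P(3 ≤ X ≤ 5) = 0.546008

We have X ~ Poisson(λ=3.76).

(a) Moments:
E[X] = 3.7600
Var(X) = 3.7600
σ = √Var(X) = 1.9391

(b) Point probability using PMF:
P(X = 3) = 0.206284

(c) Cumulative probability using CDF:
P(X ≤ 5) = F(5) = 0.821427

(d) Range probability:
P(3 ≤ X ≤ 5) = P(X ≤ 5) - P(X ≤ 2)
                   = F(5) - F(2)
                   = 0.821427 - 0.275419
                   = 0.546008

This means approximately 54.6% of outcomes fall in the interval [3, 5].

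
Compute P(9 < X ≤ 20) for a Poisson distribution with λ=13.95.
0.841718

We have X ~ Poisson(λ=13.95).

To find P(9 < X ≤ 20), we use:
P(9 < X ≤ 20) = P(X ≤ 20) - P(X ≤ 9)
                 = F(20) - F(9)
                 = 0.953506 - 0.111788
                 = 0.841718

So there's approximately a 84.2% chance that X falls in this range.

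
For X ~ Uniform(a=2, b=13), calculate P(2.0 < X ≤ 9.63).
0.693636

We have X ~ Uniform(a=2, b=13).

To find P(2.0 < X ≤ 9.63), we use:
P(2.0 < X ≤ 9.63) = P(X ≤ 9.63) - P(X ≤ 2.0)
                 = F(9.63) - F(2.0)
                 = 0.693636 - 0.000000
                 = 0.693636

So there's approximately a 69.4% chance that X falls in this range.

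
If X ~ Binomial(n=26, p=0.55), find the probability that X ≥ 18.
0.102424

We have X ~ Binomial(n=26, p=0.55).

For discrete distributions, P(X ≥ 18) = 1 - P(X ≤ 17).

P(X ≤ 17) = 0.897576
P(X ≥ 18) = 1 - 0.897576 = 0.102424

So there's approximately a 10.2% chance that X is at least 18.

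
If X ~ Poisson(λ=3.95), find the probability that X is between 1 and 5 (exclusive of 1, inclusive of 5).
0.697585

We have X ~ Poisson(λ=3.95).

To find P(1 < X ≤ 5), we use:
P(1 < X ≤ 5) = P(X ≤ 5) - P(X ≤ 1)
                 = F(5) - F(1)
                 = 0.792895 - 0.095311
                 = 0.697585

So there's approximately a 69.8% chance that X falls in this range.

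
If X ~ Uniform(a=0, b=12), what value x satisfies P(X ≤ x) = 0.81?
9.7200

We have X ~ Uniform(a=0, b=12).

We want to find x such that P(X ≤ x) = 0.81.

This is the 81st percentile, which means 81% of values fall below this point.

Using the inverse CDF (quantile function):
x = F⁻¹(0.81) = 9.7200

Verification: P(X ≤ 9.7200) = 0.81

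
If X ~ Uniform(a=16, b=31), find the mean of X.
23.5000

We have X ~ Uniform(a=16, b=31).

For a Uniform distribution with a=16, b=31:
E[X] = 23.5000

This is the expected (average) value of X.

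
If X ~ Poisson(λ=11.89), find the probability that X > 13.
0.306907

We have X ~ Poisson(λ=11.89).

P(X > 13) = 1 - P(X ≤ 13)
                = 1 - F(13)
                = 1 - 0.693093
                = 0.306907

So there's approximately a 30.7% chance that X exceeds 13.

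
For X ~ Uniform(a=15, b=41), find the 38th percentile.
24.8800

We have X ~ Uniform(a=15, b=41).

We want to find x such that P(X ≤ x) = 0.38.

This is the 38th percentile, which means 38% of values fall below this point.

Using the inverse CDF (quantile function):
x = F⁻¹(0.38) = 24.8800

Verification: P(X ≤ 24.8800) = 0.38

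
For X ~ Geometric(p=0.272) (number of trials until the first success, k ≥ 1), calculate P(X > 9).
0.057436

We have X ~ Geometric(p=0.272) (number of trials until the first success, k ≥ 1).

P(X > 9) = 1 - P(X ≤ 9)
                = 1 - F(9)
                = 1 - 0.942564
                = 0.057436

So there's approximately a 5.7% chance that X exceeds 9.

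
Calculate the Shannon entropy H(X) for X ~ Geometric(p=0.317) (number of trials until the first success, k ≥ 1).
1.9703 nats

We have X ~ Geometric(p=0.317) (number of trials until the first success, k ≥ 1).

The Shannon entropy measures the uncertainty or information content of the distribution.

For a Geometric distribution with p=0.317 (number of trials until the first success, k ≥ 1):
H(X) = 1.9703 nats

(In bits, this would be 2.8426 bits.)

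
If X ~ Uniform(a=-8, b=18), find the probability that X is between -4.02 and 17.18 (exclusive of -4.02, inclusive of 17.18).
0.815385

We have X ~ Uniform(a=-8, b=18).

To find P(-4.02 < X ≤ 17.18), we use:
P(-4.02 < X ≤ 17.18) = P(X ≤ 17.18) - P(X ≤ -4.02)
                 = F(17.18) - F(-4.02)
                 = 0.968462 - 0.153077
                 = 0.815385

So there's approximately a 81.5% chance that X falls in this range.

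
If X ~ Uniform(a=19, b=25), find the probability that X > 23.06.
0.323333

We have X ~ Uniform(a=19, b=25).

P(X > 23.06) = 1 - P(X ≤ 23.06)
                = 1 - F(23.06)
                = 1 - 0.676667
                = 0.323333

So there's approximately a 32.3% chance that X exceeds 23.06.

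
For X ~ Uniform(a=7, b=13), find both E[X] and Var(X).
E[X] = 10.0000, Var(X) = 3.0000

We have X ~ Uniform(a=7, b=13).

For a Uniform distribution with a=7, b=13:

Expected value:
E[X] = 10.0000

Variance:
Var(X) = 3.0000

Standard deviation:
σ = √Var(X) = 1.7321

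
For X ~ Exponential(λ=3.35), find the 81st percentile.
0.4957

We have X ~ Exponential(λ=3.35).

We want to find x such that P(X ≤ x) = 0.81.

This is the 81st percentile, which means 81% of values fall below this point.

Using the inverse CDF (quantile function):
x = F⁻¹(0.81) = 0.4957

Verification: P(X ≤ 0.4957) = 0.81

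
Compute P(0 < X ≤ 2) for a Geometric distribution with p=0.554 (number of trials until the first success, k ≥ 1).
0.801084

We have X ~ Geometric(p=0.554) (number of trials until the first success, k ≥ 1).

To find P(0 < X ≤ 2), we use:
P(0 < X ≤ 2) = P(X ≤ 2) - P(X ≤ 0)
                 = F(2) - F(0)
                 = 0.801084 - 0.000000
                 = 0.801084

So there's approximately a 80.1% chance that X falls in this range.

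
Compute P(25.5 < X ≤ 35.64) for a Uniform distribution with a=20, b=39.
0.533684

We have X ~ Uniform(a=20, b=39).

To find P(25.5 < X ≤ 35.64), we use:
P(25.5 < X ≤ 35.64) = P(X ≤ 35.64) - P(X ≤ 25.5)
                 = F(35.64) - F(25.5)
                 = 0.823158 - 0.289474
                 = 0.533684

So there's approximately a 53.4% chance that X falls in this range.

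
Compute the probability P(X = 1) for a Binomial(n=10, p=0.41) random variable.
0.035518

We have X ~ Binomial(n=10, p=0.41).

For a Binomial distribution, the PMF gives us the probability of each outcome.

Using the PMF formula:
P(X = 1) = 0.035518

Rounded to 4 decimal places: 0.0355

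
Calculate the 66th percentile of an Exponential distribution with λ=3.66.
0.2948

We have X ~ Exponential(λ=3.66).

We want to find x such that P(X ≤ x) = 0.66.

This is the 66th percentile, which means 66% of values fall below this point.

Using the inverse CDF (quantile function):
x = F⁻¹(0.66) = 0.2948

Verification: P(X ≤ 0.2948) = 0.66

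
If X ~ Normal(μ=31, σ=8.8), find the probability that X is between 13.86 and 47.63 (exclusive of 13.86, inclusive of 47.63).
0.944882

We have X ~ Normal(μ=31, σ=8.8).

To find P(13.86 < X ≤ 47.63), we use:
P(13.86 < X ≤ 47.63) = P(X ≤ 47.63) - P(X ≤ 13.86)
                 = F(47.63) - F(13.86)
                 = 0.970606 - 0.025724
                 = 0.944882

So there's approximately a 94.5% chance that X falls in this range.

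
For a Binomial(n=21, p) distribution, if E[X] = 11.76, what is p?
p = 0.56

For a Binomial(n, p) distribution:
E[X] = n × p

Given n = 21 and E[X] = 11.76:
11.76 = 21 × p
p = 11.76 / 21 = 0.56

Verification: Binomial(21, 0.56) has E[X] = 11.76 ✓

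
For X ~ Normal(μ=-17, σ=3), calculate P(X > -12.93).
0.087444

We have X ~ Normal(μ=-17, σ=3).

P(X > -12.93) = 1 - P(X ≤ -12.93)
                = 1 - F(-12.93)
                = 1 - 0.912556
                = 0.087444

So there's approximately a 8.7% chance that X exceeds -12.93.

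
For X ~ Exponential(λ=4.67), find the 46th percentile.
0.1319

We have X ~ Exponential(λ=4.67).

We want to find x such that P(X ≤ x) = 0.46.

This is the 46th percentile, which means 46% of values fall below this point.

Using the inverse CDF (quantile function):
x = F⁻¹(0.46) = 0.1319

Verification: P(X ≤ 0.1319) = 0.46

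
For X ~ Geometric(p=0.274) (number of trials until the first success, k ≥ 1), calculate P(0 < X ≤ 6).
0.853573

We have X ~ Geometric(p=0.274) (number of trials until the first success, k ≥ 1).

To find P(0 < X ≤ 6), we use:
P(0 < X ≤ 6) = P(X ≤ 6) - P(X ≤ 0)
                 = F(6) - F(0)
                 = 0.853573 - 0.000000
                 = 0.853573

So there's approximately a 85.4% chance that X falls in this range.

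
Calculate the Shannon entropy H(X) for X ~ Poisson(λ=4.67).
2.1686 nats

We have X ~ Poisson(λ=4.67).

The Shannon entropy measures the uncertainty or information content of the distribution.

For a Poisson distribution with λ=4.67:
H(X) = 2.1686 nats

(In bits, this would be 3.1286 bits.)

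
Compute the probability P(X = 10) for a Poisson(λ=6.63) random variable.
0.059704

We have X ~ Poisson(λ=6.63).

For a Poisson distribution, the PMF gives us the probability of each outcome.

Using the PMF formula:
P(X = 10) = 0.059704

Rounded to 4 decimal places: 0.0597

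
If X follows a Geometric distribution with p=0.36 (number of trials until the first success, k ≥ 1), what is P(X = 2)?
0.230400

We have X ~ Geometric(p=0.36) (number of trials until the first success, k ≥ 1).

For a Geometric distribution, the PMF gives us the probability of each outcome.

Using the PMF formula:
P(X = 2) = 0.230400

Rounded to 4 decimal places: 0.2304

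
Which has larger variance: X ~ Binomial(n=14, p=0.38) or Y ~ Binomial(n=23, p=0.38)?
Y has larger variance (5.4188 > 3.2984)

Compute the variance for each distribution:

X ~ Binomial(n=14, p=0.38):
Var(X) = 3.2984

Y ~ Binomial(n=23, p=0.38):
Var(Y) = 5.4188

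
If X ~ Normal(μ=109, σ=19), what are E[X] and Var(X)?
E[X] = 109.0000, Var(X) = 361.0000

We have X ~ Normal(μ=109, σ=19).

For a Normal distribution with μ=109, σ=19:

Expected value:
E[X] = 109.0000

Variance:
Var(X) = 361.0000

Standard deviation:
σ = √Var(X) = 19.0000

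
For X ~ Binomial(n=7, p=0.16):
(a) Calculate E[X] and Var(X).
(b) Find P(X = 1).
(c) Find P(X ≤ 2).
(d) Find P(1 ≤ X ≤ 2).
(a) E[X] = 1.1200, Var(X) = 0.9408
(b) P(X = 1) = 0.393454
(c) P(X ≤ 2) = 0.913375
(d) P(1 ≤ X ≤ 2) = 0.618285

We have X ~ Binomial(n=7, p=0.16).

(a) Moments:
E[X] = 1.1200
Var(X) = 0.9408
σ = √Var(X) = 0.9699

(b) Point probability using PMF:
P(X = 1) = 0.393454

(c) Cumulative probability using CDF:
P(X ≤ 2) = F(2) = 0.913375

(d) Range probability:
P(1 ≤ X ≤ 2) = P(X ≤ 2) - P(X ≤ 0)
                   = F(2) - F(0)
                   = 0.913375 - 0.295090
                   = 0.618285

This means approximately 61.8% of outcomes fall in the interval [1, 2].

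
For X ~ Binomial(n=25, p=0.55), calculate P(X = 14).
0.158306

We have X ~ Binomial(n=25, p=0.55).

For a Binomial distribution, the PMF gives us the probability of each outcome.

Using the PMF formula:
P(X = 14) = 0.158306

Rounded to 4 decimal places: 0.1583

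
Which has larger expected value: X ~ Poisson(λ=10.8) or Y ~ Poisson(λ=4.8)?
X has larger mean (10.8000 > 4.8000)

Compute the expected value for each distribution:

X ~ Poisson(λ=10.8):
E[X] = 10.8000

Y ~ Poisson(λ=4.8):
E[Y] = 4.8000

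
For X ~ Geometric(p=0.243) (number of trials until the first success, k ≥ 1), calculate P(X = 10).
0.019837

We have X ~ Geometric(p=0.243) (number of trials until the first success, k ≥ 1).

For a Geometric distribution, the PMF gives us the probability of each outcome.

Using the PMF formula:
P(X = 10) = 0.019837

Rounded to 4 decimal places: 0.0198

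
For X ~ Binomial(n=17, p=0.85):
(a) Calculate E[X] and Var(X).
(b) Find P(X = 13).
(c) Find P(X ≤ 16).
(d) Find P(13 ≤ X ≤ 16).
(a) E[X] = 14.4500, Var(X) = 2.1675
(b) P(X = 13) = 0.145676
(c) P(X ≤ 16) = 0.936887
(d) P(13 ≤ X ≤ 16) = 0.838177

We have X ~ Binomial(n=17, p=0.85).

(a) Moments:
E[X] = 14.4500
Var(X) = 2.1675
σ = √Var(X) = 1.4722

(b) Point probability using PMF:
P(X = 13) = 0.145676

(c) Cumulative probability using CDF:
P(X ≤ 16) = F(16) = 0.936887

(d) Range probability:
P(13 ≤ X ≤ 16) = P(X ≤ 16) - P(X ≤ 12)
                   = F(16) - F(12)
                   = 0.936887 - 0.098710
                   = 0.838177

This means approximately 83.8% of outcomes fall in the interval [13, 16].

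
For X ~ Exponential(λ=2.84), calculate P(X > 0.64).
0.162415

We have X ~ Exponential(λ=2.84).

P(X > 0.64) = 1 - P(X ≤ 0.64)
                = 1 - F(0.64)
                = 1 - 0.837585
                = 0.162415

So there's approximately a 16.2% chance that X exceeds 0.64.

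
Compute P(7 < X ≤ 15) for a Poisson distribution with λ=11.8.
0.759916

We have X ~ Poisson(λ=11.8).

To find P(7 < X ≤ 15), we use:
P(7 < X ≤ 15) = P(X ≤ 15) - P(X ≤ 7)
                 = F(15) - F(7)
                 = 0.858528 - 0.098612
                 = 0.759916

So there's approximately a 76.0% chance that X falls in this range.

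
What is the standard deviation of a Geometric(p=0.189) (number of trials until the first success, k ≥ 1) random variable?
4.7648

We have X ~ Geometric(p=0.189) (number of trials until the first success, k ≥ 1).

For a Geometric distribution with p=0.189 (number of trials until the first success, k ≥ 1):
σ = √Var(X) = 4.7648

The standard deviation is the square root of the variance.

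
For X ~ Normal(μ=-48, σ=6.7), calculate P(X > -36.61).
0.044565

We have X ~ Normal(μ=-48, σ=6.7).

P(X > -36.61) = 1 - P(X ≤ -36.61)
                = 1 - F(-36.61)
                = 1 - 0.955435
                = 0.044565

So there's approximately a 4.5% chance that X exceeds -36.61.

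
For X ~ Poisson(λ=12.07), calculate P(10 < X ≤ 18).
0.620830

We have X ~ Poisson(λ=12.07).

To find P(10 < X ≤ 18), we use:
P(10 < X ≤ 18) = P(X ≤ 18) - P(X ≤ 10)
                 = F(18) - F(10)
                 = 0.960764 - 0.339934
                 = 0.620830

So there's approximately a 62.1% chance that X falls in this range.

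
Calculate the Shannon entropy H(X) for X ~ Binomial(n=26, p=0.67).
2.2914 nats

We have X ~ Binomial(n=26, p=0.67).

The Shannon entropy measures the uncertainty or information content of the distribution.

For a Binomial distribution with n=26, p=0.67:
H(X) = 2.2914 nats

(In bits, this would be 3.3058 bits.)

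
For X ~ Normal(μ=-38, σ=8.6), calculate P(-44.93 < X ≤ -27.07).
0.687948

We have X ~ Normal(μ=-38, σ=8.6).

To find P(-44.93 < X ≤ -27.07), we use:
P(-44.93 < X ≤ -27.07) = P(X ≤ -27.07) - P(X ≤ -44.93)
                 = F(-27.07) - F(-44.93)
                 = 0.898123 - 0.210175
                 = 0.687948

So there's approximately a 68.8% chance that X falls in this range.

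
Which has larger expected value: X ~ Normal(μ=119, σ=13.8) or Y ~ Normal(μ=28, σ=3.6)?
X has larger mean (119.0000 > 28.0000)

Compute the expected value for each distribution:

X ~ Normal(μ=119, σ=13.8):
E[X] = 119.0000

Y ~ Normal(μ=28, σ=3.6):
E[Y] = 28.0000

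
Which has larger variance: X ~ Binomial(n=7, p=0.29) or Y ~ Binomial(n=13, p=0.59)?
Y has larger variance (3.1447 > 1.4413)

Compute the variance for each distribution:

X ~ Binomial(n=7, p=0.29):
Var(X) = 1.4413

Y ~ Binomial(n=13, p=0.59):
Var(Y) = 3.1447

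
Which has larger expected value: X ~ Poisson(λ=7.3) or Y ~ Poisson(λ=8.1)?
Y has larger mean (8.1000 > 7.3000)

Compute the expected value for each distribution:

X ~ Poisson(λ=7.3):
E[X] = 7.3000

Y ~ Poisson(λ=8.1):
E[Y] = 8.1000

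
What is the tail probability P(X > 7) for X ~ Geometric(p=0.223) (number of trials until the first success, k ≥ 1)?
0.170981

We have X ~ Geometric(p=0.223) (number of trials until the first success, k ≥ 1).

P(X > 7) = 1 - P(X ≤ 7)
                = 1 - F(7)
                = 1 - 0.829019
                = 0.170981

So there's approximately a 17.1% chance that X exceeds 7.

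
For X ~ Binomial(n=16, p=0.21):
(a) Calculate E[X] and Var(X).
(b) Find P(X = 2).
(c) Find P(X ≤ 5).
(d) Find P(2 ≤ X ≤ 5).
(a) E[X] = 3.3600, Var(X) = 2.6544
(b) P(X = 2) = 0.195164
(c) P(X ≤ 5) = 0.900768
(d) P(2 ≤ X ≤ 5) = 0.779860

We have X ~ Binomial(n=16, p=0.21).

(a) Moments:
E[X] = 3.3600
Var(X) = 2.6544
σ = √Var(X) = 1.6292

(b) Point probability using PMF:
P(X = 2) = 0.195164

(c) Cumulative probability using CDF:
P(X ≤ 5) = F(5) = 0.900768

(d) Range probability:
P(2 ≤ X ≤ 5) = P(X ≤ 5) - P(X ≤ 1)
                   = F(5) - F(1)
                   = 0.900768 - 0.120908
                   = 0.779860

This means approximately 78.0% of outcomes fall in the interval [2, 5].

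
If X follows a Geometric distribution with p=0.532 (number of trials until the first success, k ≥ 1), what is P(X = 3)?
0.116521

We have X ~ Geometric(p=0.532) (number of trials until the first success, k ≥ 1).

For a Geometric distribution, the PMF gives us the probability of each outcome.

Using the PMF formula:
P(X = 3) = 0.116521

Rounded to 4 decimal places: 0.1165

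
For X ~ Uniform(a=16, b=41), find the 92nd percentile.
39.0000

We have X ~ Uniform(a=16, b=41).

We want to find x such that P(X ≤ x) = 0.92.

This is the 92nd percentile, which means 92% of values fall below this point.

Using the inverse CDF (quantile function):
x = F⁻¹(0.92) = 39.0000

Verification: P(X ≤ 39.0000) = 0.92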